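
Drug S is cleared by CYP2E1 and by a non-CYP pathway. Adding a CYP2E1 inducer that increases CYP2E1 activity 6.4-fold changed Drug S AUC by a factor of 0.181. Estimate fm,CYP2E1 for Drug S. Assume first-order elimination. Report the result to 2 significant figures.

Write x for the fraction cleared via CYP2E1. The observed AUC change means clearance rose to 1/0.181 = 5.525 of baseline.
Only the CYP2E1 route changed, so 5.525 = x·6.4 + (1 − x), giving x = 0.84.

0.84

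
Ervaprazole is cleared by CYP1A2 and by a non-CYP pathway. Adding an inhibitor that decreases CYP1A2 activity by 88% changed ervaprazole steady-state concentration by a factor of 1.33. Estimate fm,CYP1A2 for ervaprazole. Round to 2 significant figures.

CL'/CL = 1 / 1.33 = 0.7519
0.12·fm + (1 − fm) = 0.7519
fm = (0.7519 − 1) / (0.12 − 1) = 0.28

0.28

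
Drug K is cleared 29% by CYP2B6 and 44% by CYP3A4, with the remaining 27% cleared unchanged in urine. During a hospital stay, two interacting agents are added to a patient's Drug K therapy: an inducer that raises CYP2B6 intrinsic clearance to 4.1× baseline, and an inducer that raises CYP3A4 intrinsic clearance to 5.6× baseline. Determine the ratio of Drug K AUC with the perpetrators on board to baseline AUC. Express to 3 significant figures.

CYP2B6: 0.29 × 4.1 = 1.189
CYP3A4: 0.44 × 5.6 = 2.464
Other: 0.27 (unchanged)
Relative clearance = 1.189 + 2.464 + 0.27 = 3.923.
Net AUC ratio = 1 / 3.923 = 0.255.

0.255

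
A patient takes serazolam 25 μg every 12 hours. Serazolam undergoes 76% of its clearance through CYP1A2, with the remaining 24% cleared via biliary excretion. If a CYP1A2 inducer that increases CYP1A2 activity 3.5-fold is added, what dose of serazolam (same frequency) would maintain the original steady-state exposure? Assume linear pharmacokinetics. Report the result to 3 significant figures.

The CYP1A2 pathway (76% of clearance) is boosted to 3.5× activity: 0.76 × 3.5 = 2.66.
Non-CYP routes (24%) are unchanged.
New clearance relative to baseline: 2.66 + 0.24 = 2.9.
To maintain the same steady-state level, dose must scale with clearance: new dose = 25 × 2.9 = 72.5 μg.

72.5 μg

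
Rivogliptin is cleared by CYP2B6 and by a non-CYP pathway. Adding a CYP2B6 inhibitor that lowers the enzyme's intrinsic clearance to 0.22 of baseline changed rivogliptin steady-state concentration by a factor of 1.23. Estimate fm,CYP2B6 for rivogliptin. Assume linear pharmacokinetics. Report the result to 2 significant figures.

CL'/CL = 1 / 1.23 = 0.813
0.22·fm + (1 − fm) = 0.813
fm = (0.813 − 1) / (0.22 − 1) = 0.24

0.24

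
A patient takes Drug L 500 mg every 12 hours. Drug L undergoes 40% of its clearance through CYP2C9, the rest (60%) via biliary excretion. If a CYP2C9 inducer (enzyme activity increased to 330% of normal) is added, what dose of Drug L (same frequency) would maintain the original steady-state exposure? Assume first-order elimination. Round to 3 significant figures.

The CYP2C9 pathway (40% of clearance) rises to 3.3× activity: 0.4 × 3.3 = 1.32.
The remaining 60% of clearance is unaffected.
CL_new/CL_old = 1.32 + 0.6 = 1.92.
Exposure is unchanged when dose changes in proportion to clearance. New dose = 500 mg × 1.92 = 960 mg.

960 mg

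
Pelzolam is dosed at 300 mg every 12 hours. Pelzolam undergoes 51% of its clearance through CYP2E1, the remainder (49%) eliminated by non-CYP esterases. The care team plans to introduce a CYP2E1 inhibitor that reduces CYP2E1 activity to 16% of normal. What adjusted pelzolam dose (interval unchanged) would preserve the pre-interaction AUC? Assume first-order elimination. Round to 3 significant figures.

CYP2E1: 0.51 × 0.16 = 0.0816
Other: 0.49 (unchanged)
New clearance relative to baseline: 0.0816 + 0.49 = 0.5716.
Exposure is unchanged when dose changes in proportion to clearance. New dose = 300 mg × 0.5716 = 171 mg.

171 mg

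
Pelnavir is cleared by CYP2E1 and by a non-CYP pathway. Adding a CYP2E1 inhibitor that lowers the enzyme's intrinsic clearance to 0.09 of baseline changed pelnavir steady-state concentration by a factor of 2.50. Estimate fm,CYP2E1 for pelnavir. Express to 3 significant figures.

CL'/CL = 1 / 2.50 = 0.4
0.09·fm + (1 − fm) = 0.4
fm = (0.4 − 1) / (0.09 − 1) = 0.659

0.659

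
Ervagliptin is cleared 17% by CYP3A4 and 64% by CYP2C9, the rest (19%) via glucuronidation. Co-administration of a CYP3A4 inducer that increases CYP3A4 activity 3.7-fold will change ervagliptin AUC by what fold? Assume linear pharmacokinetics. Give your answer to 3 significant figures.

CYP3A4: 0.17 × 3.7 = 0.629
CYP2C9: 0.64 (unchanged)
Other: 0.19 (unchanged)
CL_new/CL_old = 0.629 + 0.64 + 0.19 = 1.459.
Since AUC ∝ 1/CL, the ratio is 1 / 1.459 = 0.685.

0.685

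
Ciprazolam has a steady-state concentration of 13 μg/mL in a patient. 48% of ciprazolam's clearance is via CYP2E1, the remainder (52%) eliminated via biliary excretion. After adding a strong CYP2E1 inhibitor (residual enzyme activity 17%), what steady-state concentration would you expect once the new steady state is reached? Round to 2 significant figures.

22 μg/mL

CYP2E1: 0.48 × 0.17 = 0.0816
Other: 0.52 (unchanged)
New clearance relative to baseline: 0.0816 + 0.52 = 0.6016.
With dosing unchanged, steady-state concentration scales as 1/CL: 13 / 0.6016 = 22 μg/mL.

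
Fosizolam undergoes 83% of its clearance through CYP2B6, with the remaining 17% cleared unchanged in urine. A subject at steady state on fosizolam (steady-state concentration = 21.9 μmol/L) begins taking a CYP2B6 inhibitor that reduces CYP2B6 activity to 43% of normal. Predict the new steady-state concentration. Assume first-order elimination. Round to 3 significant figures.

CYP2B6: 0.83 × 0.43 = 0.3569
Other: 0.17 (unchanged)
Relative clearance = 0.3569 + 0.17 = 0.5269.
New steady-state concentration = baseline ÷ relative clearance = 21.9 / 0.5269 = 41.6 μmol/L.

41.6 μmol/L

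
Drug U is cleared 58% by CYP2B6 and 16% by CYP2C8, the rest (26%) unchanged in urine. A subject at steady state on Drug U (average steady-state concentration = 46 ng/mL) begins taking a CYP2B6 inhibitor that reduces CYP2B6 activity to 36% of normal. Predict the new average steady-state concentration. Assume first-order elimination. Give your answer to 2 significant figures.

The CYP2B6 pathway (58% of clearance) is reduced to 0.36× activity: 0.58 × 0.36 = 0.2088.
CYP2C8 (16%) and the residual 26% are unaffected.
New clearance relative to baseline: 0.2088 + 0.16 + 0.26 = 0.6288.
With dosing unchanged, average steady-state concentration scales as 1/CL: 46 / 0.6288 = 73 ng/mL.

73 ng/mL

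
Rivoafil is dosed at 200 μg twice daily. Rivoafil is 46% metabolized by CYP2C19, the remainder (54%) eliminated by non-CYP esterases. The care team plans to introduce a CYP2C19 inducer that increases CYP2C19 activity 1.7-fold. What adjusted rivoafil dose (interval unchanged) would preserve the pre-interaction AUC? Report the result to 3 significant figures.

264 μg

The CYP2C19 pathway (46% of clearance) increases to 1.7× activity: 0.46 × 1.7 = 0.782.
Non-CYP routes (54%) are unchanged.
New clearance relative to baseline: 0.782 + 0.54 = 1.322.
To maintain the same steady-state level, dose must scale with clearance: new dose = 200 × 1.322 = 264 μg.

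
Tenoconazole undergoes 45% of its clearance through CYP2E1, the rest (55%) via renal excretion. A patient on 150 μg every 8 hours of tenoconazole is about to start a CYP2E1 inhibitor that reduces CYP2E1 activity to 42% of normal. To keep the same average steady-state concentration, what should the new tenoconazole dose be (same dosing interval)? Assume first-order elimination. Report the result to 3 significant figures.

111 μg

The CYP2E1 pathway (45% of clearance) is reduced to 0.42× activity: 0.45 × 0.42 = 0.189.
The remaining 55% of clearance is unaffected.
New clearance relative to baseline: 0.189 + 0.55 = 0.739.
Exposure is unchanged when dose changes in proportion to clearance. New dose = 150 μg × 0.739 = 111 μg.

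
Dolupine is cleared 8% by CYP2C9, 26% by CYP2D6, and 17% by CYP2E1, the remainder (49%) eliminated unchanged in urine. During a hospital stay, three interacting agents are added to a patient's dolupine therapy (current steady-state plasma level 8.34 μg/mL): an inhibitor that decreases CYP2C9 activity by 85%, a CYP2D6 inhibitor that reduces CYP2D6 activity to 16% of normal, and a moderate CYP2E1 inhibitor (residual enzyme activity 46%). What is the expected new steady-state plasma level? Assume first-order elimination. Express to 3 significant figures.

CYP2C9: 0.08 × 0.15 = 0.012
CYP2D6: 0.26 × 0.16 = 0.0416
CYP2E1: 0.17 × 0.46 = 0.0782
Other: 0.49 (unchanged)
CL_new/CL_old = 0.012 + 0.0416 + 0.0782 + 0.49 = 0.6218.
Steady-state plasma level ∝ 1/CL: new value = 8.34 / 0.6218 = 13.4 μg/mL.

13.4 μg/mL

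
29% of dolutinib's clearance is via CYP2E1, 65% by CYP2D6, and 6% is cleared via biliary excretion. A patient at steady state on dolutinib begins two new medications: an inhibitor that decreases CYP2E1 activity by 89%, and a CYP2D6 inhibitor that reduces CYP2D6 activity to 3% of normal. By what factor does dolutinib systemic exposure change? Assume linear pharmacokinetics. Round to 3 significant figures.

8.98

The CYP2E1 pathway (29% of clearance) drops to 0.11× activity: 0.29 × 0.11 = 0.0319.
The CYP2D6 pathway (65% of clearance) falls to 0.03× activity: 0.65 × 0.03 = 0.0195.
The remaining 6% of clearance is unaffected.
New clearance relative to baseline: 0.0319 + 0.0195 + 0.06 = 0.1114.
Net systemic exposure ratio = 1 / 0.1114 = 8.98.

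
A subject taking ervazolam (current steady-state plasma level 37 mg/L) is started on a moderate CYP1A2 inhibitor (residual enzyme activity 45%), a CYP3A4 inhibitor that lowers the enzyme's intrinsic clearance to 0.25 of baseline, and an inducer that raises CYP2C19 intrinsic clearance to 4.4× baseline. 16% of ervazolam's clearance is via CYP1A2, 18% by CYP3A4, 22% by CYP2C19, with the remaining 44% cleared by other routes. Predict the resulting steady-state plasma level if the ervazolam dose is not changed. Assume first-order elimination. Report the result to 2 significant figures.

The CYP1A2 pathway (16% of clearance) falls to 0.45× activity: 0.16 × 0.45 = 0.072.
The CYP3A4 pathway (18% of clearance) falls to 0.25× activity: 0.18 × 0.25 = 0.045.
The CYP2C19 pathway (22% of clearance) is boosted to 4.4× activity: 0.22 × 4.4 = 0.968.
Non-CYP routes (44%) are unchanged.
Relative clearance = 0.072 + 0.045 + 0.968 + 0.44 = 1.525.
Steady-state plasma level ∝ 1/CL: new value = 37 / 1.525 = 24 mg/L.

24 mg/L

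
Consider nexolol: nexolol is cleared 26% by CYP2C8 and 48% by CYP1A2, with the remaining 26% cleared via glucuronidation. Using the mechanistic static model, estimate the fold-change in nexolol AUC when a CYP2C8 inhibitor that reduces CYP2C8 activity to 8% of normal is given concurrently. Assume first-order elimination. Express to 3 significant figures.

1.31

CYP2C8: 0.26 × 0.08 = 0.0208
CYP1A2: 0.48 (unchanged)
Other: 0.26 (unchanged)
CL_new/CL_old = 0.0208 + 0.48 + 0.26 = 0.7608.
Since AUC ∝ 1/CL, the ratio is 1 / 0.7608 = 1.31.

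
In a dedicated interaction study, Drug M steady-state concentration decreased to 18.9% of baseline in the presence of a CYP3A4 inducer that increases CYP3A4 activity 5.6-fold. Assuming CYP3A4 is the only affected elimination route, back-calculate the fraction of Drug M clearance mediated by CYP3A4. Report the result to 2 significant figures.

Call the CYP3A4 fraction fm. After the interaction, CL_new/CL_old = fm × 5.6 + (1 − fm).
Steady-state concentration ratio = 1 / (new CL fraction), so new CL fraction = 1 / 0.189 = 5.291.
fm × 5.6 + 1 − fm = 5.291  ⇒  fm × (5.6 − 1) = 4.291  ⇒  fm = 0.93.

0.93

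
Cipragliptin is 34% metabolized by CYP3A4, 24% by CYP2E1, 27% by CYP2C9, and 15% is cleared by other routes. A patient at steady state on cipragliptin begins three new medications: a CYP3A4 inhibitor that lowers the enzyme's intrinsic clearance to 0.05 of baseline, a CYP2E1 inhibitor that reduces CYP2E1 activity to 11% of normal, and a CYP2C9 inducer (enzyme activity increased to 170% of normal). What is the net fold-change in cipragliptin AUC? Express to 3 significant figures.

The CYP3A4 pathway (34% of clearance) is reduced to 0.05× activity: 0.34 × 0.05 = 0.017.
The CYP2E1 pathway (24% of clearance) falls to 0.11× activity: 0.24 × 0.11 = 0.0264.
The CYP2C9 pathway (27% of clearance) is boosted to 1.7× activity: 0.27 × 1.7 = 0.459.
The remaining 15% of clearance is unaffected.
CL_new/CL_old = 0.017 + 0.0264 + 0.459 + 0.15 = 0.6524.
Net AUC ratio = 1 / 0.6524 = 1.53.

1.53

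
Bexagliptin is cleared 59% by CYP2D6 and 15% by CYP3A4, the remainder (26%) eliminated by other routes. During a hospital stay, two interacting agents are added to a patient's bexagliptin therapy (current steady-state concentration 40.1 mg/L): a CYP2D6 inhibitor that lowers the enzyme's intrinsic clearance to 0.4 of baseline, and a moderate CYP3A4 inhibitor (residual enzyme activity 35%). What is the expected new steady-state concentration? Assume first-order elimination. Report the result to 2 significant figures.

The CYP2D6 pathway (59% of clearance) drops to 0.4× activity: 0.59 × 0.4 = 0.236.
The CYP3A4 pathway (15% of clearance) drops to 0.35× activity: 0.15 × 0.35 = 0.0525.
The remaining 26% of clearance is unaffected.
New clearance relative to baseline: 0.236 + 0.0525 + 0.26 = 0.5485.
Steady-state concentration ∝ 1/CL: new value = 40.1 / 0.5485 = 73 mg/L.

73 mg/L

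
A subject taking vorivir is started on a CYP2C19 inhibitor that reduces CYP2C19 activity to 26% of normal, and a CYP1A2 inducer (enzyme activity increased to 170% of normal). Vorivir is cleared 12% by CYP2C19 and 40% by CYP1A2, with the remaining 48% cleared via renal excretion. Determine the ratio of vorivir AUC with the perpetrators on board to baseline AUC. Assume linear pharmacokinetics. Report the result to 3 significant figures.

CYP2C19: 0.12 × 0.26 = 0.0312
CYP1A2: 0.4 × 1.7 = 0.68
Other: 0.48 (unchanged)
CL_new/CL_old = 0.0312 + 0.68 + 0.48 = 1.1912.
AUC ∝ 1/CL: fold-change = 1 / 1.1912 = 0.839.

0.839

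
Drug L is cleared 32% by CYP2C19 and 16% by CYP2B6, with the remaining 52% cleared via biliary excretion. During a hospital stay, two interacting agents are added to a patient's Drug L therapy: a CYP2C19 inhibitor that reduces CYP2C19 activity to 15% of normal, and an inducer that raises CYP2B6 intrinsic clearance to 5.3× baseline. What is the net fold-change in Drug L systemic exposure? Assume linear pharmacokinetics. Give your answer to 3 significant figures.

0.706

The CYP2C19 pathway (32% of clearance) is reduced to 0.15× activity: 0.32 × 0.15 = 0.048.
The CYP2B6 pathway (16% of clearance) increases to 5.3× activity: 0.16 × 5.3 = 0.848.
The remaining 52% of clearance is unaffected.
CL_new/CL_old = 0.048 + 0.848 + 0.52 = 1.416.
Net systemic exposure ratio = 1 / 1.416 = 0.706.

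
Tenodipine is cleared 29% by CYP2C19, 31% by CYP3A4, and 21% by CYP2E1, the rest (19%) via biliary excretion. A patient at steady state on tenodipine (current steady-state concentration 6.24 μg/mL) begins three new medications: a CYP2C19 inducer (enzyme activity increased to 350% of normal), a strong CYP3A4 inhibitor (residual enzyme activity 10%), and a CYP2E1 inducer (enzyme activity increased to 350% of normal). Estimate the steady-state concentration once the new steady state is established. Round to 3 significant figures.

The CYP2C19 pathway (29% of clearance) increases to 3.5× activity: 0.29 × 3.5 = 1.015.
The CYP3A4 pathway (31% of clearance) drops to 0.1× activity: 0.31 × 0.1 = 0.031.
The CYP2E1 pathway (21% of clearance) increases to 3.5× activity: 0.21 × 3.5 = 0.735.
The remaining 19% of clearance is unaffected.
Relative clearance = 1.015 + 0.031 + 0.735 + 0.19 = 1.971.
New steady-state concentration = 6.24 / 1.971 = 3.17 μg/mL (concentration scales inversely with clearance).

3.17 μg/mL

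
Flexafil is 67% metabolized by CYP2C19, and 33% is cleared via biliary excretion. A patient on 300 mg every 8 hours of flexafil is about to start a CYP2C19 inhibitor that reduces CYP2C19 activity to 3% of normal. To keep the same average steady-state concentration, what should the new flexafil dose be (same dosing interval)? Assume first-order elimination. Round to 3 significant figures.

105 mg

CYP2C19: 0.67 × 0.03 = 0.0201
Other: 0.33 (unchanged)
New clearance relative to baseline: 0.0201 + 0.33 = 0.3501.
Exposure is unchanged when dose changes in proportion to clearance. New dose = 300 mg × 0.3501 = 105 mg.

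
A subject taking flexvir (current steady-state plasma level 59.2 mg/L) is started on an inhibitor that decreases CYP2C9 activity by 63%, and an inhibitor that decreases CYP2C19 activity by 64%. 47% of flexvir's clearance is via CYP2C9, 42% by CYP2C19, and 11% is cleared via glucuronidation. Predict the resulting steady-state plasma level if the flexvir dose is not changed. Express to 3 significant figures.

The CYP2C9 pathway (47% of clearance) is reduced to 0.37× activity: 0.47 × 0.37 = 0.1739.
The CYP2C19 pathway (42% of clearance) is reduced to 0.36× activity: 0.42 × 0.36 = 0.1512.
The remaining 11% of clearance is unaffected.
New clearance relative to baseline: 0.1739 + 0.1512 + 0.11 = 0.4351.
Steady-state plasma level ∝ 1/CL: new value = 59.2 / 0.4351 = 136 mg/L.

136 mg/L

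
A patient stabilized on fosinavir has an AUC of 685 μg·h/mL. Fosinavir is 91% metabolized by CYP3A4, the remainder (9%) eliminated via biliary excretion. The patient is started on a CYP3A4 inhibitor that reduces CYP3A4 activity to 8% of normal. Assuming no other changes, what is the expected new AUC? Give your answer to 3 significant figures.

CYP3A4: 0.91 × 0.08 = 0.0728
Other: 0.09 (unchanged)
CL_new/CL_old = 0.0728 + 0.09 = 0.1628.
New AUC = baseline ÷ relative clearance = 685 / 0.1628 = 4.21 × 10³ μg·h/mL.

4.21 × 10³ μg·h/mL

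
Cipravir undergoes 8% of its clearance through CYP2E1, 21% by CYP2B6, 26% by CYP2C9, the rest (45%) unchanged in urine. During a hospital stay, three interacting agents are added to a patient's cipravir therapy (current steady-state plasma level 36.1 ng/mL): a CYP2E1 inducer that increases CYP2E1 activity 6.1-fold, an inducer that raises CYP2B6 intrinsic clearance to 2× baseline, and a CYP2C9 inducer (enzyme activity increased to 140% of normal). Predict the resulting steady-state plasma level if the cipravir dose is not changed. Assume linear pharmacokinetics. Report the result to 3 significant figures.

CYP2E1: 0.08 × 6.1 = 0.488
CYP2B6: 0.21 × 2 = 0.42
CYP2C9: 0.26 × 1.4 = 0.364
Other: 0.45 (unchanged)
CL_new/CL_old = 0.488 + 0.42 + 0.364 + 0.45 = 1.722.
New steady-state plasma level = 36.1 / 1.722 = 21.0 ng/mL (concentration scales inversely with clearance).

21.0 ng/mL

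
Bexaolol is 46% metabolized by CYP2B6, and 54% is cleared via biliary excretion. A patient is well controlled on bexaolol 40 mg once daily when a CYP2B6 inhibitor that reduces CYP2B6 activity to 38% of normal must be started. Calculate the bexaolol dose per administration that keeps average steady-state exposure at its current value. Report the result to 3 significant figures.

28.6 mg

CYP2B6: 0.46 × 0.38 = 0.1748
Other: 0.54 (unchanged)
New clearance relative to baseline: 0.1748 + 0.54 = 0.7148.
Exposure is unchanged when dose changes in proportion to clearance. New dose = 40 mg × 0.7148 = 28.6 mg.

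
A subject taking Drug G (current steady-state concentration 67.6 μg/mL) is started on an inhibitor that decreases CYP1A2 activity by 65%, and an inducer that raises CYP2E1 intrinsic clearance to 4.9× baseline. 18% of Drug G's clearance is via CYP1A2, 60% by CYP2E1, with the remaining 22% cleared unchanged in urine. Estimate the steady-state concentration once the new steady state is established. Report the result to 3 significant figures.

CYP1A2: 0.18 × 0.35 = 0.063
CYP2E1: 0.6 × 4.9 = 2.94
Other: 0.22 (unchanged)
New clearance relative to baseline: 0.063 + 2.94 + 0.22 = 3.223.
Dividing the baseline by the relative clearance: 67.6 / 3.223 = 21.0 μg/mL.

21.0 μg/mL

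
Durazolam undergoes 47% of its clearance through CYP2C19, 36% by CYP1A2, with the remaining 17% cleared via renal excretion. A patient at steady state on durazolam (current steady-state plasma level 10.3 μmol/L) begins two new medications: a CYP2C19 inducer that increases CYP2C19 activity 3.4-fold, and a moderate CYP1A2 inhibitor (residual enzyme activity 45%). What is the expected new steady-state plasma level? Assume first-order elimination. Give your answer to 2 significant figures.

5.3 μmol/L

The CYP2C19 pathway (47% of clearance) increases to 3.4× activity: 0.47 × 3.4 = 1.598.
The CYP1A2 pathway (36% of clearance) is reduced to 0.45× activity: 0.36 × 0.45 = 0.162.
The remaining 17% of clearance is unaffected.
Relative clearance = 1.598 + 0.162 + 0.17 = 1.93.
Steady-state plasma level ∝ 1/CL: new value = 10.3 / 1.93 = 5.3 μmol/L.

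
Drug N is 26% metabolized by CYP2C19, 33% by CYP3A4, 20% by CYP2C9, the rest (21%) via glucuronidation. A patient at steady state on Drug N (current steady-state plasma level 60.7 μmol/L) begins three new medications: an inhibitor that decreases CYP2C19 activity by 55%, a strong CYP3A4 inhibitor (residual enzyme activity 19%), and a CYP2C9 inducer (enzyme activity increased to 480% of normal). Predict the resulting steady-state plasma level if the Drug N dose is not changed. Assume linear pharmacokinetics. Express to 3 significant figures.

45.0 μmol/L

The CYP2C19 pathway (26% of clearance) falls to 0.45× activity: 0.26 × 0.45 = 0.117.
The CYP3A4 pathway (33% of clearance) drops to 0.19× activity: 0.33 × 0.19 = 0.0627.
The CYP2C9 pathway (20% of clearance) increases to 4.8× activity: 0.2 × 4.8 = 0.96.
Non-CYP routes (21%) are unchanged.
New clearance relative to baseline: 0.117 + 0.0627 + 0.96 + 0.21 = 1.3497.
Dividing the baseline by the relative clearance: 60.7 / 1.3497 = 45.0 μmol/L.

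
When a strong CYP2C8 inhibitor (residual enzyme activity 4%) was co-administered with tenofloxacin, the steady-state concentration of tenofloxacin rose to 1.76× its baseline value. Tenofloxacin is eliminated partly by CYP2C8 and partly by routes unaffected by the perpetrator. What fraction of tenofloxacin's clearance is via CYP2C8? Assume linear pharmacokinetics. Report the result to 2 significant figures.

0.45

CL'/CL = 1 / 1.76 = 0.5682
0.04·fm + (1 − fm) = 0.5682
fm = (0.5682 − 1) / (0.04 − 1) = 0.45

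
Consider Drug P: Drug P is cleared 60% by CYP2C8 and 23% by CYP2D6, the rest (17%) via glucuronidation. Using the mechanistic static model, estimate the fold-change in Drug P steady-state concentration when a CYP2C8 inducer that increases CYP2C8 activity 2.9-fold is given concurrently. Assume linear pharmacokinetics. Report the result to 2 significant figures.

0.47

CYP2C8: 0.6 × 2.9 = 1.74
CYP2D6: 0.23 (unchanged)
Other: 0.17 (unchanged)
CL_new/CL_old = 1.74 + 0.23 + 0.17 = 2.14.
Steady-state concentration is inversely proportional to clearance, so the fold-change is 1 / 2.14 = 0.47.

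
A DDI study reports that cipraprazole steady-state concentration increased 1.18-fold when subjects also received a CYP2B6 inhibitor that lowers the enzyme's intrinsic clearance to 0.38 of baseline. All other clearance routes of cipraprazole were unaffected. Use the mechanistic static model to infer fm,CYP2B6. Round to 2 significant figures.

0.25

CL'/CL = 1 / 1.18 = 0.8475
0.38·fm + (1 − fm) = 0.8475
fm = (0.8475 − 1) / (0.38 − 1) = 0.25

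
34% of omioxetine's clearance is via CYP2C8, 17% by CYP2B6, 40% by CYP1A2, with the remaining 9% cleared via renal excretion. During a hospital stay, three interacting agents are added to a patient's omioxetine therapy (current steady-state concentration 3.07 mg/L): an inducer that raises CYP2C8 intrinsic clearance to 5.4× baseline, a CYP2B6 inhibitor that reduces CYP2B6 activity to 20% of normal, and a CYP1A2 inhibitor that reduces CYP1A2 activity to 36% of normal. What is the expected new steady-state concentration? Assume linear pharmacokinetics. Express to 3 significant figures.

1.46 mg/L

The CYP2C8 pathway (34% of clearance) is boosted to 5.4× activity: 0.34 × 5.4 = 1.836.
The CYP2B6 pathway (17% of clearance) falls to 0.2× activity: 0.17 × 0.2 = 0.034.
The CYP1A2 pathway (40% of clearance) falls to 0.36× activity: 0.4 × 0.36 = 0.144.
Non-CYP routes (9%) are unchanged.
New clearance relative to baseline: 1.836 + 0.034 + 0.144 + 0.09 = 2.104.
Steady-state concentration ∝ 1/CL: new value = 3.07 / 2.104 = 1.46 mg/L.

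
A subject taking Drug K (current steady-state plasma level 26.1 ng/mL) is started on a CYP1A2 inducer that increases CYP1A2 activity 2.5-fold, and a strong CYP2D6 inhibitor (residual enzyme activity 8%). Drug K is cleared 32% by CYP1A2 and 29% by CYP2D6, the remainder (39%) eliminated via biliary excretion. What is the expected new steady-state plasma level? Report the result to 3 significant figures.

CYP1A2: 0.32 × 2.5 = 0.8
CYP2D6: 0.29 × 0.08 = 0.0232
Other: 0.39 (unchanged)
CL_new/CL_old = 0.8 + 0.0232 + 0.39 = 1.2132.
Steady-state plasma level ∝ 1/CL: new value = 26.1 / 1.2132 = 21.5 ng/mL.

21.5 ng/mL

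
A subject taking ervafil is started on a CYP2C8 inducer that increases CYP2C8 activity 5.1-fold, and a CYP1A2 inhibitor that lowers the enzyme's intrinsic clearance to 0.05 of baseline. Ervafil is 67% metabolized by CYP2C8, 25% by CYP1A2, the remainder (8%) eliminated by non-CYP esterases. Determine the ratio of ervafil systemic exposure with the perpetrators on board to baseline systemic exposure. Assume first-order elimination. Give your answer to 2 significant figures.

0.28

The CYP2C8 pathway (67% of clearance) rises to 5.1× activity: 0.67 × 5.1 = 3.417.
The CYP1A2 pathway (25% of clearance) falls to 0.05× activity: 0.25 × 0.05 = 0.0125.
Non-CYP routes (8%) are unchanged.
New clearance relative to baseline: 3.417 + 0.0125 + 0.08 = 3.5095.
Systemic exposure ∝ 1/CL: fold-change = 1 / 3.5095 = 0.28.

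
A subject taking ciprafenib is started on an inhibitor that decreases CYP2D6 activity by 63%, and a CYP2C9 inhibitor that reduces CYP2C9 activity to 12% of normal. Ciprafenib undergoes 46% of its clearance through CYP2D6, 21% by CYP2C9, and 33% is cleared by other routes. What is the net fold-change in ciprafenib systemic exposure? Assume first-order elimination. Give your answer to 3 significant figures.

1.90

CYP2D6: 0.46 × 0.37 = 0.1702
CYP2C9: 0.21 × 0.12 = 0.0252
Other: 0.33 (unchanged)
Relative clearance = 0.1702 + 0.0252 + 0.33 = 0.5254.
Net systemic exposure ratio = 1 / 0.5254 = 1.90.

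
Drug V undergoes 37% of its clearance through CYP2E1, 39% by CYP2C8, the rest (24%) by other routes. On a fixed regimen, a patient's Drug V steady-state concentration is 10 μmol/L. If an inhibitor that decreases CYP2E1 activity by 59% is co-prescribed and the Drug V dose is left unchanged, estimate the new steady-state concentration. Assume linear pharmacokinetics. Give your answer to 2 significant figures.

13 μmol/L

The CYP2E1 pathway (37% of clearance) falls to 0.41× activity: 0.37 × 0.41 = 0.1517.
CYP2C8 (39%) and the residual 24% are unaffected.
New clearance relative to baseline: 0.1517 + 0.39 + 0.24 = 0.7817.
Steady-state concentration ∝ 1/CL, so new value = 10 / 0.7817 = 13 μmol/L.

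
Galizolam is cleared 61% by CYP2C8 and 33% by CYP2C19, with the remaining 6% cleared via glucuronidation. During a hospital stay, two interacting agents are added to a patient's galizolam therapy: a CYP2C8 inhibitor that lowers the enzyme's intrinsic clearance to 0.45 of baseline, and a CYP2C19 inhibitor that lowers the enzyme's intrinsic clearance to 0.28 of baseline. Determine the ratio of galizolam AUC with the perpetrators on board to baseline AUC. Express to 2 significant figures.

CYP2C8: 0.61 × 0.45 = 0.2745
CYP2C19: 0.33 × 0.28 = 0.0924
Other: 0.06 (unchanged)
CL_new/CL_old = 0.2745 + 0.0924 + 0.06 = 0.4269.
Net AUC ratio = 1 / 0.4269 = 2.3.

2.3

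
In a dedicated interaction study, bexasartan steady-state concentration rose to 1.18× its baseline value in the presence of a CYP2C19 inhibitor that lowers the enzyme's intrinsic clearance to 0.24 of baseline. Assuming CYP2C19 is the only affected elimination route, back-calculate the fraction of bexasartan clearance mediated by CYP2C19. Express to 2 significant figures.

Call the CYP2C19 fraction fm. After the interaction, CL_new/CL_old = fm × 0.24 + (1 − fm).
Steady-state concentration ratio = 1 / (new CL fraction), so new CL fraction = 1 / 1.18 = 0.8475.
fm × 0.24 + 1 − fm = 0.8475  ⇒  fm × (0.24 − 1) = −0.1525  ⇒  fm = 0.20.

0.20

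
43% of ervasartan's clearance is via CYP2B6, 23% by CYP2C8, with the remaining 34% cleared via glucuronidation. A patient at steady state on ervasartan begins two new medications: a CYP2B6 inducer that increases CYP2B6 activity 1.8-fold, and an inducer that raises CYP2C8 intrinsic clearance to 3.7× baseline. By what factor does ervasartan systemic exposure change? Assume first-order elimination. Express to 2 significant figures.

0.51

The CYP2B6 pathway (43% of clearance) is boosted to 1.8× activity: 0.43 × 1.8 = 0.774.
The CYP2C8 pathway (23% of clearance) is boosted to 3.7× activity: 0.23 × 3.7 = 0.851.
The remaining 34% of clearance is unaffected.
Relative clearance = 0.774 + 0.851 + 0.34 = 1.965.
Systemic exposure ∝ 1/CL: fold-change = 1 / 1.965 = 0.51.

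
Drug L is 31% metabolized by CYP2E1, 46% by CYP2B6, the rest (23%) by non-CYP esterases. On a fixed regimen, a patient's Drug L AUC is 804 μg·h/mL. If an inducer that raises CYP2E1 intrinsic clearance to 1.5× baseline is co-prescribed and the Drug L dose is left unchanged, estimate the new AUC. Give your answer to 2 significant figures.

7.0 × 10² μg·h/mL

The CYP2E1 pathway (31% of clearance) increases to 1.5× activity: 0.31 × 1.5 = 0.465.
CYP2B6 (46%) and the residual 23% are unaffected.
CL_new/CL_old = 0.465 + 0.46 + 0.23 = 1.155.
New AUC = baseline ÷ relative clearance = 804 / 1.155 = 7.0 × 10² μg·h/mL.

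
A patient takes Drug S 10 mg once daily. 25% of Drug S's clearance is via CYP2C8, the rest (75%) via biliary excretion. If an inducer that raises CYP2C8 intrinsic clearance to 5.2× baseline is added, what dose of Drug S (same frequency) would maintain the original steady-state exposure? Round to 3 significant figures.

20.5 mg

The CYP2C8 pathway (25% of clearance) is boosted to 5.2× activity: 0.25 × 5.2 = 1.3.
Non-CYP routes (75%) are unchanged.
CL_new/CL_old = 1.3 + 0.75 = 2.05.
To maintain the same steady-state level, dose must scale with clearance: new dose = 10 × 2.05 = 20.5 mg.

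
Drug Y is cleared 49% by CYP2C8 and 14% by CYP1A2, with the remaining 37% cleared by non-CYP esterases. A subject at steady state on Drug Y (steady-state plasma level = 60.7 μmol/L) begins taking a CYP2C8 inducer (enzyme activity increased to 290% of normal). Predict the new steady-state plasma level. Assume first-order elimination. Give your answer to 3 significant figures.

The CYP2C8 pathway (49% of clearance) is boosted to 2.9× activity: 0.49 × 2.9 = 1.421.
CYP1A2 (14%) and the residual 37% are unaffected.
Relative clearance = 1.421 + 0.14 + 0.37 = 1.931.
Steady-state plasma level ∝ 1/CL, so new value = 60.7 / 1.931 = 31.4 μmol/L.

31.4 μmol/L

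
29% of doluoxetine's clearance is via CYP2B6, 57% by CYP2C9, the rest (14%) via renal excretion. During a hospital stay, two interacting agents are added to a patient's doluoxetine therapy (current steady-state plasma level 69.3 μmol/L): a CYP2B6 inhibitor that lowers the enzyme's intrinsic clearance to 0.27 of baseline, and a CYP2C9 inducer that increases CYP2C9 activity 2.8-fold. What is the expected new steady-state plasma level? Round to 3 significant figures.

The CYP2B6 pathway (29% of clearance) drops to 0.27× activity: 0.29 × 0.27 = 0.0783.
The CYP2C9 pathway (57% of clearance) is boosted to 2.8× activity: 0.57 × 2.8 = 1.596.
The remaining 14% of clearance is unaffected.
CL_new/CL_old = 0.0783 + 1.596 + 0.14 = 1.8143.
New steady-state plasma level = 69.3 / 1.8143 = 38.2 μmol/L (concentration scales inversely with clearance).

38.2 μmol/L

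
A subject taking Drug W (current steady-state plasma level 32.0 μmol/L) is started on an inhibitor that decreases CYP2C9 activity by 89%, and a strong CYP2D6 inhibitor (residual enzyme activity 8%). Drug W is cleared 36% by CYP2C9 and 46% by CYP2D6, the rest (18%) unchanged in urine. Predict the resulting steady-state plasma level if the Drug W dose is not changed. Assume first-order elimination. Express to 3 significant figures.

The CYP2C9 pathway (36% of clearance) falls to 0.11× activity: 0.36 × 0.11 = 0.0396.
The CYP2D6 pathway (46% of clearance) is reduced to 0.08× activity: 0.46 × 0.08 = 0.0368.
Non-CYP routes (18%) are unchanged.
CL_new/CL_old = 0.0396 + 0.0368 + 0.18 = 0.2564.
Steady-state plasma level ∝ 1/CL: new value = 32.0 / 0.2564 = 125 μmol/L.

125 μmol/L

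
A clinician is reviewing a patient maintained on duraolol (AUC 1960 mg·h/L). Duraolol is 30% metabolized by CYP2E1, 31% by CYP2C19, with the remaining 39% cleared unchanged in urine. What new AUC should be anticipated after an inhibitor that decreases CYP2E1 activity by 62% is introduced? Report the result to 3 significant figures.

2.41 × 10³ mg·h/L

CYP2E1: 0.3 × 0.38 = 0.114
CYP2C19: 0.31 (unchanged)
Other: 0.39 (unchanged)
CL_new/CL_old = 0.114 + 0.31 + 0.39 = 0.814.
AUC ∝ 1/CL, so new value = 1960 / 0.814 = 2.41 × 10³ mg·h/L.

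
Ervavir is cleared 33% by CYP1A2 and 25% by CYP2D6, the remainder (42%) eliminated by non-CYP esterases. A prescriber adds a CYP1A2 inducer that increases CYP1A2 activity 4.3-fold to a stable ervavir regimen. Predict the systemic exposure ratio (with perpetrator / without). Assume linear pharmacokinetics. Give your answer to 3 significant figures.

0.479

The CYP1A2 pathway (33% of clearance) is boosted to 4.3× activity: 0.33 × 4.3 = 1.419.
CYP2D6 (25%) and the residual 42% are unaffected.
Relative clearance = 1.419 + 0.25 + 0.42 = 2.089.
Since systemic exposure ∝ 1/CL, the ratio is 1 / 2.089 = 0.479.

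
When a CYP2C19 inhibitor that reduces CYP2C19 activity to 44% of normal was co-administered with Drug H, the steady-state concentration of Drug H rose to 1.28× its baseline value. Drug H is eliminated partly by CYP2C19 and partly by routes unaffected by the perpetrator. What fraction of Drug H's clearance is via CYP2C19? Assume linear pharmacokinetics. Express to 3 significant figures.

Call the CYP2C19 fraction fm. After the interaction, CL_new/CL_old = fm × 0.44 + (1 − fm).
Steady-state concentration ratio = 1 / (new CL fraction), so new CL fraction = 1 / 1.28 = 0.7812.
fm × 0.44 + 1 − fm = 0.7812  ⇒  fm × (0.44 − 1) = −0.2188  ⇒  fm = 0.391.

0.391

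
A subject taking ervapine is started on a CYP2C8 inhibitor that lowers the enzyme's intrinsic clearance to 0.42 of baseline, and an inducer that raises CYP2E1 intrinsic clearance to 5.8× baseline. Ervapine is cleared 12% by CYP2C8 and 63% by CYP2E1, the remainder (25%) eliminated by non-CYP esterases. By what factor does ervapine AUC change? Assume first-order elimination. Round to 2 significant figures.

The CYP2C8 pathway (12% of clearance) is reduced to 0.42× activity: 0.12 × 0.42 = 0.0504.
The CYP2E1 pathway (63% of clearance) is boosted to 5.8× activity: 0.63 × 5.8 = 3.654.
The remaining 25% of clearance is unaffected.
Relative clearance = 0.0504 + 3.654 + 0.25 = 3.9544.
Because AUC varies inversely with clearance, the combined effect is 1 / 3.9544 = 0.25.

0.25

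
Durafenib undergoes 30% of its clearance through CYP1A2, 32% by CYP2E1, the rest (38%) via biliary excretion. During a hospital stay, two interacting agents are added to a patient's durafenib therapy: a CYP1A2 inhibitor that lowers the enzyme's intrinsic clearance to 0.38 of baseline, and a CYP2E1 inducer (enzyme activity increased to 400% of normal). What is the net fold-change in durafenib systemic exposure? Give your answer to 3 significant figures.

The CYP1A2 pathway (30% of clearance) drops to 0.38× activity: 0.3 × 0.38 = 0.114.
The CYP2E1 pathway (32% of clearance) is boosted to 4× activity: 0.32 × 4 = 1.28.
The remaining 38% of clearance is unaffected.
Relative clearance = 0.114 + 1.28 + 0.38 = 1.774.
Net systemic exposure ratio = 1 / 1.774 = 0.564.

0.564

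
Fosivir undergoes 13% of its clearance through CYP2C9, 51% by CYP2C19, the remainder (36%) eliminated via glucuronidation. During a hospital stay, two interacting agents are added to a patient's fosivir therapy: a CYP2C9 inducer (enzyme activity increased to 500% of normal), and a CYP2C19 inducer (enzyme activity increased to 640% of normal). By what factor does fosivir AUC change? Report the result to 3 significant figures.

The CYP2C9 pathway (13% of clearance) increases to 5× activity: 0.13 × 5 = 0.65.
The CYP2C19 pathway (51% of clearance) increases to 6.4× activity: 0.51 × 6.4 = 3.264.
The remaining 36% of clearance is unaffected.
New clearance relative to baseline: 0.65 + 3.264 + 0.36 = 4.274.
AUC ∝ 1/CL: fold-change = 1 / 4.274 = 0.234.

0.234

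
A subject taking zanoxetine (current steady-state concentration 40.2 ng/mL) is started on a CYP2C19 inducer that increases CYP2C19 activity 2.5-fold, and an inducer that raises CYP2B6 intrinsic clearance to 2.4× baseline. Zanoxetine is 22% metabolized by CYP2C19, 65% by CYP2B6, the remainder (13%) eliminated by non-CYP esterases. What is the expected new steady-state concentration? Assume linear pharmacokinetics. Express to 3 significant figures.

The CYP2C19 pathway (22% of clearance) is boosted to 2.5× activity: 0.22 × 2.5 = 0.55.
The CYP2B6 pathway (65% of clearance) is boosted to 2.4× activity: 0.65 × 2.4 = 1.56.
Non-CYP routes (13%) are unchanged.
New clearance relative to baseline: 0.55 + 1.56 + 0.13 = 2.24.
Dividing the baseline by the relative clearance: 40.2 / 2.24 = 17.9 ng/mL.

17.9 ng/mL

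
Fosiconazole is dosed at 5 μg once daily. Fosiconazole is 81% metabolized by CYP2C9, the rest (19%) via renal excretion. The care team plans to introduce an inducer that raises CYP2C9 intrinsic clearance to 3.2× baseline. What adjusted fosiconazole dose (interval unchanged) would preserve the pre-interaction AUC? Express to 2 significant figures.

14 μg

The CYP2C9 pathway (81% of clearance) is boosted to 3.2× activity: 0.81 × 3.2 = 2.592.
Non-CYP routes (19%) are unchanged.
Relative clearance = 2.592 + 0.19 = 2.782.
Css,avg = (dose rate)/CL, so holding Css fixed requires dose ∝ CL: 5 × 2.782 = 14 μg.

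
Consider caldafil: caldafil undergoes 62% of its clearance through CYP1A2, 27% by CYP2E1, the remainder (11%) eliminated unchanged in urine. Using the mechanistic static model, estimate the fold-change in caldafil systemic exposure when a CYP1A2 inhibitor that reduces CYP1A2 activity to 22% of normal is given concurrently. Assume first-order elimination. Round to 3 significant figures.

The CYP1A2 pathway (62% of clearance) drops to 0.22× activity: 0.62 × 0.22 = 0.1364.
CYP2E1 (27%) and the residual 11% are unaffected.
Relative clearance = 0.1364 + 0.27 + 0.11 = 0.5164.
Systemic exposure ratio = CL_old/CL_new = 1 / 0.5164 = 1.94.

1.94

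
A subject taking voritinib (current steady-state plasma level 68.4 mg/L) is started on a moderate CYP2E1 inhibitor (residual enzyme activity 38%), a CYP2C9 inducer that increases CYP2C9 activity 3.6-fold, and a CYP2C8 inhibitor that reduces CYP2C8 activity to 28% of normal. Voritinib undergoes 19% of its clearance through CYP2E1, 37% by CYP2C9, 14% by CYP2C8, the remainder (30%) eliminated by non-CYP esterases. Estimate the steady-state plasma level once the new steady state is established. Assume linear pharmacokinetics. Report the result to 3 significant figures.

The CYP2E1 pathway (19% of clearance) is reduced to 0.38× activity: 0.19 × 0.38 = 0.0722.
The CYP2C9 pathway (37% of clearance) increases to 3.6× activity: 0.37 × 3.6 = 1.332.
The CYP2C8 pathway (14% of clearance) falls to 0.28× activity: 0.14 × 0.28 = 0.0392.
Non-CYP routes (30%) are unchanged.
New clearance relative to baseline: 0.0722 + 1.332 + 0.0392 + 0.3 = 1.7434.
Dividing the baseline by the relative clearance: 68.4 / 1.7434 = 39.2 mg/L.

39.2 mg/L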